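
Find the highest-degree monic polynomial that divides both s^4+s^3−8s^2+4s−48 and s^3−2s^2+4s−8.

s^2+4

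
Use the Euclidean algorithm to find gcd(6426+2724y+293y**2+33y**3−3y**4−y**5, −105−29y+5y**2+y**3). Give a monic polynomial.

Apply the Euclidean algorithm:
  −y**5−3y**4+33y**3+293y**2+2724y+6426 = (−y**2+2y−6)(y**3+5y**2−29y−105) + (276y**2+2760y+5796)
  y**3+5y**2−29y−105 = ((1/276)y−5/276)(276y**2+2760y+5796) + (0)
Last nonzero remainder: 276y**2+2760y+5796. Dividing through by 276 gives the monic gcd y**2+10y+21.

21+10y+y**2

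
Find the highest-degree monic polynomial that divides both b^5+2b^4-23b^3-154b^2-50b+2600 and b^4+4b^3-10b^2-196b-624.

By polynomial division,
  b^5+2b^4-23b^3-154b^2-50b+2600 = (b-2)(b^4+4b^3-10b^2-196b-624) + (-5b^3+22b^2+182b+1352)
  b^4+4b^3-10b^2-196b-624 = (-(1/5)b-42/25)(-5b^3+22b^2+182b+1352) + ((1584/25)b^2+(9504/25)b+41184/25)
  -5b^3+22b^2+182b+1352 = (-(125/1584)b+325/396)((1584/25)b^2+(9504/25)b+41184/25) + (0)
Last nonzero remainder: (1584/25)b^2+(9504/25)b+41184/25. Dividing through by 1584/25 gives the monic gcd b^2+6b+26.

b^2+6b+26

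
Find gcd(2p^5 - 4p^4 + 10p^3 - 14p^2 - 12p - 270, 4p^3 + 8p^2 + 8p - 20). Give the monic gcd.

Repeated division with remainder:
  2p^5 - 4p^4 + 10p^3 - 14p^2 - 12p - 270 = ((1/2)p^2 - 2p + 11/2)(4p^3 + 8p^2 + 8p - 20) + (-32p^2 - 96p - 160)
  4p^3 + 8p^2 + 8p - 20 = (-(1/8)p + 1/8)(-32p^2 - 96p - 160) + (0)
Last nonzero remainder: -32p^2 - 96p - 160. Dividing through by -32 gives the monic gcd p^2 + 3p + 5.

p^2 + 3p + 5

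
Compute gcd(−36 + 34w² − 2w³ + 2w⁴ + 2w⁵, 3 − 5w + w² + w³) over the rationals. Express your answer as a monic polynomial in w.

−3 + 2w + w²

Apply the Euclidean algorithm:
  2w⁵ + 2w⁴ − 2w³ + 34w² − 36 = (2w² + 8)(w³ + w² − 5w + 3) + (20w² + 40w − 60)
  w³ + w² − 5w + 3 = ((1/20)w − 1/20)(20w² + 40w − 60) + (0)
Last nonzero remainder: 20w² + 40w − 60. Dividing through by 20 gives the monic gcd w² + 2w − 3.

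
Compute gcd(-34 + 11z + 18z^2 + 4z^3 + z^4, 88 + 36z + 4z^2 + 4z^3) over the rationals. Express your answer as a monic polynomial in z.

Euclidean algorithm in ℚ[z]:
  z^4 + 4z^3 + 18z^2 + 11z - 34 = ((1/4)z + 3/4)(4z^3 + 4z^2 + 36z + 88) + (6z^2 - 38z - 100)
  4z^3 + 4z^2 + 36z + 88 = ((2/3)z + 44/9)(6z^2 - 38z - 100) + ((2596/9)z + 5192/9)
  6z^2 - 38z - 100 = ((27/1298)z - 225/1298)((2596/9)z + 5192/9) + (0)
Last nonzero remainder: (2596/9)z + 5192/9. Dividing through by 2596/9 gives the monic gcd z + 2.

2 + z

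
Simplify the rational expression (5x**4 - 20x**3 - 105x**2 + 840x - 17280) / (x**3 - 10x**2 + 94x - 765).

Repeated division with remainder:
  5x**4 - 20x**3 - 105x**2 + 840x - 17280 = (5x + 30)(x**3 - 10x**2 + 94x - 765) + (-275x**2 + 1845x + 5670)
  x**3 - 10x**2 + 94x - 765 = (-(1/275)x + 181/15125)(-275x**2 + 1845x + 5670) + ((279931/3025)x - 2519379/3025)
  -275x**2 + 1845x + 5670 = (-(831875/279931)x - 1905750/279931)((279931/3025)x - 2519379/3025) + (0)
Last nonzero remainder: (279931/3025)x - 2519379/3025. Dividing through by 279931/3025 gives the monic gcd x - 9.
Cancel x - 9 from numerator and denominator to get the reduced form.

(5x**3 + 25x**2 + 120x + 1920)/(x**2 - x + 85)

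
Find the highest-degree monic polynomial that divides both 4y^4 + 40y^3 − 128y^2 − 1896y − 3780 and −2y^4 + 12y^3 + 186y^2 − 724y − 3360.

y^2 − 4y − 21

By polynomial division,
  4y^4 + 40y^3 − 128y^2 − 1896y − 3780 = (−2)(−2y^4 + 12y^3 + 186y^2 − 724y − 3360) + (64y^3 + 244y^2 − 3344y − 10500)
  −2y^4 + 12y^3 + 186y^2 − 724y − 3360 = (−(1/32)y + 157/512)(64y^3 + 244y^2 − 3344y − 10500) + ((855/128)y^2 − (855/32)y − 17955/128)
  64y^3 + 244y^2 − 3344y − 10500 = ((8192/855)y + 12800/171)((855/128)y^2 − (855/32)y − 17955/128) + (0)
Last nonzero remainder: (855/128)y^2 − (855/32)y − 17955/128. Dividing through by 855/128 gives the monic gcd y^2 − 4y − 21.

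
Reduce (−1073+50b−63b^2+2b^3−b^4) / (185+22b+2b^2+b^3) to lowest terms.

By polynomial division,
  −b^4+2b^3−63b^2+50b−1073 = (−b+4)(b^3+2b^2+22b+185) + (−49b^2+147b−1813)
  b^3+2b^2+22b+185 = (−(1/49)b−5/49)(−49b^2+147b−1813) + (0)
Last nonzero remainder: −49b^2+147b−1813. Dividing through by −49 gives the monic gcd b^2−3b+37.
Cancel b^2−3b+37 from numerator and denominator to get the reduced form.

(−29−b−b^2)/(5+b)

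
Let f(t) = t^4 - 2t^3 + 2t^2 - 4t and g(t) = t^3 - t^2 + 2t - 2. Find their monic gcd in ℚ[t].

Euclidean algorithm in ℚ[t]:
  t^4 - 2t^3 + 2t^2 - 4t = (t - 1)(t^3 - t^2 + 2t - 2) + (-t^2 - 2)
  t^3 - t^2 + 2t - 2 = (-t + 1)(-t^2 - 2) + (0)
Last nonzero remainder: -t^2 - 2. Dividing through by -1 gives the monic gcd t^2 + 2.

t^2 + 2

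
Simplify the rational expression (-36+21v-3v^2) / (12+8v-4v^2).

By polynomial division,
  -3v^2+21v-36 = (3/4)(-4v^2+8v+12) + (15v-45)
  -4v^2+8v+12 = (-(4/15)v-4/15)(15v-45) + (0)
Last nonzero remainder: 15v-45. Dividing through by 15 gives the monic gcd v-3.
Cancel v-3 from numerator and denominator to get the reduced form.

(-12+3v)/(4+4v)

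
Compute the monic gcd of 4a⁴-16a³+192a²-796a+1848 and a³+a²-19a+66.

Euclidean algorithm in ℚ[a]:
  4a⁴-16a³+192a²-796a+1848 = (4a-20)(a³+a²-19a+66) + (288a²-1440a+3168)
  a³+a²-19a+66 = ((1/288)a+1/48)(288a²-1440a+3168) + (0)
Last nonzero remainder: 288a²-1440a+3168. Dividing through by 288 gives the monic gcd a²-5a+11.

a²-5a+11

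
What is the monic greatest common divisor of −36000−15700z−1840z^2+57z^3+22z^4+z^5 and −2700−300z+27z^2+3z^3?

By polynomial division,
  z^5+22z^4+57z^3−1840z^2−15700z−36000 = ((1/3)z^2+(13/3)z+40/3)(3z^3+27z^2−300z−2700) + (0)
Last nonzero remainder: 3z^3+27z^2−300z−2700. Dividing through by 3 gives the monic gcd z^3+9z^2−100z−900.

−900−100z+9z^2+z^3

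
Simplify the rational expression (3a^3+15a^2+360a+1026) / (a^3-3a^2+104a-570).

By polynomial division,
  3a^3+15a^2+360a+1026 = (3)(a^3-3a^2+104a-570) + (24a^2+48a+2736)
  a^3-3a^2+104a-570 = ((1/24)a-5/24)(24a^2+48a+2736) + (0)
Last nonzero remainder: 24a^2+48a+2736. Dividing through by 24 gives the monic gcd a^2+2a+114.
Cancel a^2+2a+114 from numerator and denominator to get the reduced form.

(3a+9)/(a-5)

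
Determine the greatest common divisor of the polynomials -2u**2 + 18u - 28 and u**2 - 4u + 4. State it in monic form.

Apply the Euclidean algorithm:
  -2u**2 + 18u - 28 = (-2)(u**2 - 4u + 4) + (10u - 20)
  u**2 - 4u + 4 = ((1/10)u - 1/5)(10u - 20) + (0)
Last nonzero remainder: 10u - 20. Dividing through by 10 gives the monic gcd u - 2.

u - 2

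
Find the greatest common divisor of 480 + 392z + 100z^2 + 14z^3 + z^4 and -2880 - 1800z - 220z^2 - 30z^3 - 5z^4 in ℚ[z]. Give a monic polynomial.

By polynomial division,
  z^4 + 14z^3 + 100z^2 + 392z + 480 = (-1/5)(-5z^4 - 30z^3 - 220z^2 - 1800z - 2880) + (8z^3 + 56z^2 + 32z - 96)
  -5z^4 - 30z^3 - 220z^2 - 1800z - 2880 = (-(5/8)z + 5/8)(8z^3 + 56z^2 + 32z - 96) + (-235z^2 - 1880z - 2820)
  8z^3 + 56z^2 + 32z - 96 = (-(8/235)z + 8/235)(-235z^2 - 1880z - 2820) + (0)
Last nonzero remainder: -235z^2 - 1880z - 2820. Dividing through by -235 gives the monic gcd z^2 + 8z + 12.

12 + 8z + z^2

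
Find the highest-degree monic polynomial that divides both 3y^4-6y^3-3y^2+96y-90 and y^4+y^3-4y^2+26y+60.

y^3-y^2-2y+30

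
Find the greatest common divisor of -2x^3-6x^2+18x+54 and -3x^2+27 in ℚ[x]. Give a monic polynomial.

x^2-9

Apply the Euclidean algorithm:
  -2x^3-6x^2+18x+54 = ((2/3)x+2)(-3x^2+27) + (0)
Last nonzero remainder: -3x^2+27. Dividing through by -3 gives the monic gcd x^2-9.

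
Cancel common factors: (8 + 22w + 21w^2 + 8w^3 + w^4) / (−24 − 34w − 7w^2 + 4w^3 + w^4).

(1 + w)/(−3 + w)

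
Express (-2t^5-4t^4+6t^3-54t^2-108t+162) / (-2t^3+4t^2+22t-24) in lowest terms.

Euclidean algorithm in ℚ[t]:
  -2t^5-4t^4+6t^3-54t^2-108t+162 = (t^2+4t+16)(-2t^3+4t^2+22t-24) + (-182t^2-364t+546)
  -2t^3+4t^2+22t-24 = ((1/91)t-4/91)(-182t^2-364t+546) + (0)
Last nonzero remainder: -182t^2-364t+546. Dividing through by -182 gives the monic gcd t^2+2t-3.
Cancel t^2+2t-3 from numerator and denominator to get the reduced form.

(t^3+27)/(t-4)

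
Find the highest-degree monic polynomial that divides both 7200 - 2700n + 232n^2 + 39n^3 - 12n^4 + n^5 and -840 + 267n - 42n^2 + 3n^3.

40 - 7n + n^2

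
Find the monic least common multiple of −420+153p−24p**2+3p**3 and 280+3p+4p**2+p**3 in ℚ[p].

−1120+268p−13p**2+p**4

By polynomial division,
  3p**3−24p**2+153p−420 = (3)(p**3+4p**2+3p+280) + (−36p**2+144p−1260)
  p**3+4p**2+3p+280 = (−(1/36)p−2/9)(−36p**2+144p−1260) + (0)
Last nonzero remainder: −36p**2+144p−1260. Dividing through by −36 gives the monic gcd p**2−4p+35.
Then lcm(f, g) = f·g / gcd(f, g); expanding and making the result monic gives the answer.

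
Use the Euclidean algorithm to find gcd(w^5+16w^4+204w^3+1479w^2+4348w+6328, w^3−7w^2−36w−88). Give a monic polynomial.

w^2+4w+8

Repeated division with remainder:
  w^5+16w^4+204w^3+1479w^2+4348w+6328 = (w^2+23w+401)(w^3−7w^2−36w−88) + (5202w^2+20808w+41616)
  w^3−7w^2−36w−88 = ((1/5202)w−11/5202)(5202w^2+20808w+41616) + (0)
Last nonzero remainder: 5202w^2+20808w+41616. Dividing through by 5202 gives the monic gcd w^2+4w+8.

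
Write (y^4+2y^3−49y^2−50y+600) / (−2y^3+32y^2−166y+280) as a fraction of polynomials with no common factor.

(−y^2−11y−30)/(2y−14)

Apply the Euclidean algorithm:
  y^4+2y^3−49y^2−50y+600 = (−(1/2)y−9)(−2y^3+32y^2−166y+280) + (156y^2−1404y+3120)
  −2y^3+32y^2−166y+280 = (−(1/78)y+7/78)(156y^2−1404y+3120) + (0)
Last nonzero remainder: 156y^2−1404y+3120. Dividing through by 156 gives the monic gcd y^2−9y+20.
Cancel y^2−9y+20 from numerator and denominator to get the reduced form.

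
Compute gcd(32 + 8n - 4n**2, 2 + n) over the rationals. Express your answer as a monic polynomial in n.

Euclidean algorithm in ℚ[n]:
  -4n**2 + 8n + 32 = (-4n + 16)(n + 2) + (0)
The last nonzero remainder n + 2 is already monic.

2 + n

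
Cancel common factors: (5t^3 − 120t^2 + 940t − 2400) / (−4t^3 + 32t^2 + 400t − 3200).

Apply the Euclidean algorithm:
  5t^3 − 120t^2 + 940t − 2400 = (−5/4)(−4t^3 + 32t^2 + 400t − 3200) + (−80t^2 + 1440t − 6400)
  −4t^3 + 32t^2 + 400t − 3200 = ((1/20)t + 1/2)(−80t^2 + 1440t − 6400) + (0)
Last nonzero remainder: −80t^2 + 1440t − 6400. Dividing through by −80 gives the monic gcd t^2 − 18t + 80.
Cancel t^2 − 18t + 80 from numerator and denominator to get the reduced form.

(−5t + 30)/(4t + 40)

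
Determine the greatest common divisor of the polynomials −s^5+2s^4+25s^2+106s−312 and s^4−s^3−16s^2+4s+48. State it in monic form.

s^3−3s^2−10s+24

By polynomial division,
  −s^5+2s^4+25s^2+106s−312 = (−s+1)(s^4−s^3−16s^2+4s+48) + (−15s^3+45s^2+150s−360)
  s^4−s^3−16s^2+4s+48 = (−(1/15)s−2/15)(−15s^3+45s^2+150s−360) + (0)
Last nonzero remainder: −15s^3+45s^2+150s−360. Dividing through by −15 gives the monic gcd s^3−3s^2−10s+24.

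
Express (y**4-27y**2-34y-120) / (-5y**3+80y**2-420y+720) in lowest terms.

Euclidean algorithm in ℚ[y]:
  y**4-27y**2-34y-120 = (-(1/5)y-16/5)(-5y**3+80y**2-420y+720) + (145y**2-1234y+2184)
  -5y**3+80y**2-420y+720 = (-(1/29)y+1086/4205)(145y**2-1234y+2184) + (-(109296/4205)y+655776/4205)
  145y**2-1234y+2184 = (-(609725/109296)y+382655/27324)(-(109296/4205)y+655776/4205) + (0)
Last nonzero remainder: -(109296/4205)y+655776/4205. Dividing through by -109296/4205 gives the monic gcd y-6.
Cancel y-6 from numerator and denominator to get the reduced form.

(-y**3-6y**2-9y-20)/(5y**2-50y+120)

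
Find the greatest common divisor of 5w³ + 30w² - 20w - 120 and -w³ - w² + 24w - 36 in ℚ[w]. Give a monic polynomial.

Repeated division with remainder:
  5w³ + 30w² - 20w - 120 = (-5)(-w³ - w² + 24w - 36) + (25w² + 100w - 300)
  -w³ - w² + 24w - 36 = (-(1/25)w + 3/25)(25w² + 100w - 300) + (0)
Last nonzero remainder: 25w² + 100w - 300. Dividing through by 25 gives the monic gcd w² + 4w - 12.

w² + 4w - 12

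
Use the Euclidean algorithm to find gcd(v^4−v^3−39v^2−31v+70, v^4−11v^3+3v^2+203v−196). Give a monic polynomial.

v^2−8v+7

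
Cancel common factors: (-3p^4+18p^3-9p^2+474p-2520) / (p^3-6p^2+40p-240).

(-3p^3-9p+420)/(p^2+40)

By polynomial division,
  -3p^4+18p^3-9p^2+474p-2520 = (-3p)(p^3-6p^2+40p-240) + (111p^2-246p-2520)
  p^3-6p^2+40p-240 = ((1/111)p-140/4107)(111p^2-246p-2520) + ((74360/1369)p-446160/1369)
  111p^2-246p-2520 = ((151959/74360)p+28749/3718)((74360/1369)p-446160/1369) + (0)
Last nonzero remainder: (74360/1369)p-446160/1369. Dividing through by 74360/1369 gives the monic gcd p-6.
Cancel p-6 from numerator and denominator to get the reduced form.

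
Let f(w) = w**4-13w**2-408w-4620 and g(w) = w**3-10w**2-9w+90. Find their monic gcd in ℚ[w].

w-10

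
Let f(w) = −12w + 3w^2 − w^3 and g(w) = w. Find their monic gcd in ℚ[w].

w

Repeated division with remainder:
  −w^3 + 3w^2 − 12w = (−w^2 + 3w − 12)(w) + (0)
The last nonzero remainder w is already monic.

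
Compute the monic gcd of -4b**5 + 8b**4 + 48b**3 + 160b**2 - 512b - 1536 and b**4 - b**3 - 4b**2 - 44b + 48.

b**3 - 4b - 48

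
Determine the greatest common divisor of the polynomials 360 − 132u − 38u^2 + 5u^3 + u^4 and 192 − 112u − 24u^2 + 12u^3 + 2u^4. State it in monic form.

−12 + 4u + u^2

Euclidean algorithm in ℚ[u]:
  u^4 + 5u^3 − 38u^2 − 132u + 360 = (1/2)(2u^4 + 12u^3 − 24u^2 − 112u + 192) + (−u^3 − 26u^2 − 76u + 264)
  2u^4 + 12u^3 − 24u^2 − 112u + 192 = (−2u + 40)(−u^3 − 26u^2 − 76u + 264) + (864u^2 + 3456u − 10368)
  −u^3 − 26u^2 − 76u + 264 = (−(1/864)u − 11/432)(864u^2 + 3456u − 10368) + (0)
Last nonzero remainder: 864u^2 + 3456u − 10368. Dividing through by 864 gives the monic gcd u^2 + 4u − 12.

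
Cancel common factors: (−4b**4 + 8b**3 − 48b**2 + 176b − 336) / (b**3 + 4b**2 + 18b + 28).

(−4b**2 + 16b − 24)/(b + 2)

Euclidean algorithm in ℚ[b]:
  −4b**4 + 8b**3 − 48b**2 + 176b − 336 = (−4b + 24)(b**3 + 4b**2 + 18b + 28) + (−72b**2 − 144b − 1008)
  b**3 + 4b**2 + 18b + 28 = (−(1/72)b − 1/36)(−72b**2 − 144b − 1008) + (0)
Last nonzero remainder: −72b**2 − 144b − 1008. Dividing through by −72 gives the monic gcd b**2 + 2b + 14.
Cancel b**2 + 2b + 14 from numerator and denominator to get the reduced form.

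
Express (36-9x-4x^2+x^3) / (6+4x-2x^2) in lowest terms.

(12+x-x^2)/(2+2x)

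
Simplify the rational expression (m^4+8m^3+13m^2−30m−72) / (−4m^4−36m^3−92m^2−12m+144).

Euclidean algorithm in ℚ[m]:
  m^4+8m^3+13m^2−30m−72 = (−1/4)(−4m^4−36m^3−92m^2−12m+144) + (−m^3−10m^2−33m−36)
  −4m^4−36m^3−92m^2−12m+144 = (4m−4)(−m^3−10m^2−33m−36) + (0)
Last nonzero remainder: −m^3−10m^2−33m−36. Dividing through by −1 gives the monic gcd m^3+10m^2+33m+36.
Cancel m^3+10m^2+33m+36 from numerator and denominator to get the reduced form.

(−m+2)/(4m−4)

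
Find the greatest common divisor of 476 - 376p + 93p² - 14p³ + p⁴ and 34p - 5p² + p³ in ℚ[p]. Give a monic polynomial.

34 - 5p + p²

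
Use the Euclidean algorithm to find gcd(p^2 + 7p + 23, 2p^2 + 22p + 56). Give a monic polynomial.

1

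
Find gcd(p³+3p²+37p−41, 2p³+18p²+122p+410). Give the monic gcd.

Euclidean algorithm in ℚ[p]:
  p³+3p²+37p−41 = (1/2)(2p³+18p²+122p+410) + (−6p²−24p−246)
  2p³+18p²+122p+410 = (−(1/3)p−5/3)(−6p²−24p−246) + (0)
Last nonzero remainder: −6p²−24p−246. Dividing through by −6 gives the monic gcd p²+4p+41.

p²+4p+41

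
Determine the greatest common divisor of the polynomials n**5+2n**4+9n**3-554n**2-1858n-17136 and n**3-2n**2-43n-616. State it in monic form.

n**2+9n+56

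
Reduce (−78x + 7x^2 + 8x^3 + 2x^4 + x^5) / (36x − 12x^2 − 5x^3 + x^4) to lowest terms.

Apply the Euclidean algorithm:
  x^5 + 2x^4 + 8x^3 + 7x^2 − 78x = (x + 7)(x^4 − 5x^3 − 12x^2 + 36x) + (55x^3 + 55x^2 − 330x)
  x^4 − 5x^3 − 12x^2 + 36x = ((1/55)x − 6/55)(55x^3 + 55x^2 − 330x) + (0)
Last nonzero remainder: 55x^3 + 55x^2 − 330x. Dividing through by 55 gives the monic gcd x^3 + x^2 − 6x.
Cancel x^3 + x^2 − 6x from numerator and denominator to get the reduced form.

(13 + x + x^2)/(−6 + x)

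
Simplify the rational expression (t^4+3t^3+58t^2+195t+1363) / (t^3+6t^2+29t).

(t^2-3t+47)/(t)

Repeated division with remainder:
  t^4+3t^3+58t^2+195t+1363 = (t-3)(t^3+6t^2+29t) + (47t^2+282t+1363)
  t^3+6t^2+29t = ((1/47)t)(47t^2+282t+1363) + (0)
Last nonzero remainder: 47t^2+282t+1363. Dividing through by 47 gives the monic gcd t^2+6t+29.
Cancel t^2+6t+29 from numerator and denominator to get the reduced form.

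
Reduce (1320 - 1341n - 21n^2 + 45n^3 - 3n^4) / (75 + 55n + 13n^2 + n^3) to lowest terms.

Repeated division with remainder:
  -3n^4 + 45n^3 - 21n^2 - 1341n + 1320 = (-3n + 84)(n^3 + 13n^2 + 55n + 75) + (-948n^2 - 5736n - 4980)
  n^3 + 13n^2 + 55n + 75 = (-(1/948)n - 183/24964)(-948n^2 - 5736n - 4980) + ((48048/6241)n + 240240/6241)
  -948n^2 - 5736n - 4980 = (-(493039/4004)n - 518003/4004)((48048/6241)n + 240240/6241) + (0)
Last nonzero remainder: (48048/6241)n + 240240/6241. Dividing through by 48048/6241 gives the monic gcd n + 5.
Cancel n + 5 from numerator and denominator to get the reduced form.

(264 - 321n + 60n^2 - 3n^3)/(15 + 8n + n^2)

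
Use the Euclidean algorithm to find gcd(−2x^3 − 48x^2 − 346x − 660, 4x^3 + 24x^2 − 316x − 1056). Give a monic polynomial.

Repeated division with remainder:
  −2x^3 − 48x^2 − 346x − 660 = (−1/2)(4x^3 + 24x^2 − 316x − 1056) + (−36x^2 − 504x − 1188)
  4x^3 + 24x^2 − 316x − 1056 = (−(1/9)x + 8/9)(−36x^2 − 504x − 1188) + (0)
Last nonzero remainder: −36x^2 − 504x − 1188. Dividing through by −36 gives the monic gcd x^2 + 14x + 33.

x^2 + 14x + 33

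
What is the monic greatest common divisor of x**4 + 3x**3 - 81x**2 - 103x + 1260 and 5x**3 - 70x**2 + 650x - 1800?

x - 4

Apply the Euclidean algorithm:
  x**4 + 3x**3 - 81x**2 - 103x + 1260 = ((1/5)x + 17/5)(5x**3 - 70x**2 + 650x - 1800) + (27x**2 - 1953x + 7380)
  5x**3 - 70x**2 + 650x - 1800 = ((5/27)x + 875/81)(27x**2 - 1953x + 7380) + ((183425/9)x - 733700/9)
  27x**2 - 1953x + 7380 = ((243/183425)x - 3321/36685)((183425/9)x - 733700/9) + (0)
Last nonzero remainder: (183425/9)x - 733700/9. Dividing through by 183425/9 gives the monic gcd x - 4.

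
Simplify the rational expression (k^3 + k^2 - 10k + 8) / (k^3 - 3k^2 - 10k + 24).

(k^2 + 3k - 4)/(k^2 - k - 12)

Apply the Euclidean algorithm:
  k^3 + k^2 - 10k + 8 = (k^3 - 3k^2 - 10k + 24) + (4k^2 - 16)
  k^3 - 3k^2 - 10k + 24 = ((1/4)k - 3/4)(4k^2 - 16) + (-6k + 12)
  4k^2 - 16 = (-(2/3)k - 4/3)(-6k + 12) + (0)
Last nonzero remainder: -6k + 12. Dividing through by -6 gives the monic gcd k - 2.
Cancel k - 2 from numerator and denominator to get the reduced form.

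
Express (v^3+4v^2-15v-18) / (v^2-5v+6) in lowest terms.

(v^2+7v+6)/(v-2)

Apply the Euclidean algorithm:
  v^3+4v^2-15v-18 = (v+9)(v^2-5v+6) + (24v-72)
  v^2-5v+6 = ((1/24)v-1/12)(24v-72) + (0)
Last nonzero remainder: 24v-72. Dividing through by 24 gives the monic gcd v-3.
Cancel v-3 from numerator and denominator to get the reduced form.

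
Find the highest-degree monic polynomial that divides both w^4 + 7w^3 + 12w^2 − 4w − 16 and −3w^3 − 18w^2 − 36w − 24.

Euclidean algorithm in ℚ[w]:
  w^4 + 7w^3 + 12w^2 − 4w − 16 = (−(1/3)w − 1/3)(−3w^3 − 18w^2 − 36w − 24) + (−6w^2 − 24w − 24)
  −3w^3 − 18w^2 − 36w − 24 = ((1/2)w + 1)(−6w^2 − 24w − 24) + (0)
Last nonzero remainder: −6w^2 − 24w − 24. Dividing through by −6 gives the monic gcd w^2 + 4w + 4.

w^2 + 4w + 4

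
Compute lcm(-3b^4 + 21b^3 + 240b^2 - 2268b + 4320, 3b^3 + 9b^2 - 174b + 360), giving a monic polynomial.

b^5 - 11b^4 - 52b^3 + 1076b^2 - 4464b + 5760

Apply the Euclidean algorithm:
  -3b^4 + 21b^3 + 240b^2 - 2268b + 4320 = (-b + 10)(3b^3 + 9b^2 - 174b + 360) + (-24b^2 - 168b + 720)
  3b^3 + 9b^2 - 174b + 360 = (-(1/8)b + 1/2)(-24b^2 - 168b + 720) + (0)
Last nonzero remainder: -24b^2 - 168b + 720. Dividing through by -24 gives the monic gcd b^2 + 7b - 30.
Then lcm(f, g) = f·g / gcd(f, g); expanding and making the result monic gives the answer.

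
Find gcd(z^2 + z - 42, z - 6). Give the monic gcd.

Apply the Euclidean algorithm:
  z^2 + z - 42 = (z + 7)(z - 6) + (0)
The last nonzero remainder z - 6 is already monic.

z - 6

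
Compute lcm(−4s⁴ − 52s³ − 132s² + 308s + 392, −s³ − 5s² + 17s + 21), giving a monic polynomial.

Repeated division with remainder:
  −4s⁴ − 52s³ − 132s² + 308s + 392 = (4s + 32)(−s³ − 5s² + 17s + 21) + (−40s² − 320s − 280)
  −s³ − 5s² + 17s + 21 = ((1/40)s − 3/40)(−40s² − 320s − 280) + (0)
Last nonzero remainder: −40s² − 320s − 280. Dividing through by −40 gives the monic gcd s² + 8s + 7.
Then lcm(f, g) = f·g / gcd(f, g); expanding and making the result monic gives the answer.

s⁵ + 10s⁴ − 6s³ − 176s² + 133s + 294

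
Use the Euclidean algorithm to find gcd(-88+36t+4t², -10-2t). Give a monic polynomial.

Repeated division with remainder:
  4t²+36t-88 = (-2t-8)(-2t-10) + (-168)
  -2t-10 = ((1/84)t+5/84)(-168) + (0)
The last nonzero remainder is the constant -168, so the polynomials are coprime and gcd = 1.

1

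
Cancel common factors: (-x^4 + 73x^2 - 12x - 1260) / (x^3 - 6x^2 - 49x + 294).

(-x^2 + x + 30)/(x - 7)

Repeated division with remainder:
  -x^4 + 73x^2 - 12x - 1260 = (-x - 6)(x^3 - 6x^2 - 49x + 294) + (-12x^2 - 12x + 504)
  x^3 - 6x^2 - 49x + 294 = (-(1/12)x + 7/12)(-12x^2 - 12x + 504) + (0)
Last nonzero remainder: -12x^2 - 12x + 504. Dividing through by -12 gives the monic gcd x^2 + x - 42.
Cancel x^2 + x - 42 from numerator and denominator to get the reduced form.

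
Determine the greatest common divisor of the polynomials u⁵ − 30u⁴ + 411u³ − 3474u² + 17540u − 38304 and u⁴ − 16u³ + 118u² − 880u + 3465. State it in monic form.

u² − 16u + 63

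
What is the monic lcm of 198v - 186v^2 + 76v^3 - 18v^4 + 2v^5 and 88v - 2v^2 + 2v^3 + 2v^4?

396v - 273v^2 + 59v^3 + 2v^4 - 5v^5 + v^6

By polynomial division,
  2v^5 - 18v^4 + 76v^3 - 186v^2 + 198v = (v - 10)(2v^4 + 2v^3 - 2v^2 + 88v) + (98v^3 - 294v^2 + 1078v)
  2v^4 + 2v^3 - 2v^2 + 88v = ((1/49)v + 4/49)(98v^3 - 294v^2 + 1078v) + (0)
Last nonzero remainder: 98v^3 - 294v^2 + 1078v. Dividing through by 98 gives the monic gcd v^3 - 3v^2 + 11v.
Then lcm(f, g) = f·g / gcd(f, g); expanding and making the result monic gives the answer.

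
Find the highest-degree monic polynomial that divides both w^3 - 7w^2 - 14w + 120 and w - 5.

w - 5

Apply the Euclidean algorithm:
  w^3 - 7w^2 - 14w + 120 = (w^2 - 2w - 24)(w - 5) + (0)
The last nonzero remainder w - 5 is already monic.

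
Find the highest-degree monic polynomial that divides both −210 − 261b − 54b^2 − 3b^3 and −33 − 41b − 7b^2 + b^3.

Euclidean algorithm in ℚ[b]:
  −3b^3 − 54b^2 − 261b − 210 = (−3)(b^3 − 7b^2 − 41b − 33) + (−75b^2 − 384b − 309)
  b^3 − 7b^2 − 41b − 33 = (−(1/75)b + 101/625)(−75b^2 − 384b − 309) + ((10584/625)b + 10584/625)
  −75b^2 − 384b − 309 = (−(15625/3528)b − 64375/3528)((10584/625)b + 10584/625) + (0)
Last nonzero remainder: (10584/625)b + 10584/625. Dividing through by 10584/625 gives the monic gcd b + 1.

1 + b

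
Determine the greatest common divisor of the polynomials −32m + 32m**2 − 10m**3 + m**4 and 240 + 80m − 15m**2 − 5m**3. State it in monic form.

Apply the Euclidean algorithm:
  m**4 − 10m**3 + 32m**2 − 32m = (−(1/5)m + 13/5)(−5m**3 − 15m**2 + 80m + 240) + (87m**2 − 192m − 624)
  −5m**3 − 15m**2 + 80m + 240 = (−(5/87)m − 755/2523)(87m**2 − 192m − 624) + (−(11200/841)m + 44800/841)
  87m**2 − 192m − 624 = (−(73167/11200)m − 32799/2800)(−(11200/841)m + 44800/841) + (0)
Last nonzero remainder: −(11200/841)m + 44800/841. Dividing through by −11200/841 gives the monic gcd m − 4.

−4 + m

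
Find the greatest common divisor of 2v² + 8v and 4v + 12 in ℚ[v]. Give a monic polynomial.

1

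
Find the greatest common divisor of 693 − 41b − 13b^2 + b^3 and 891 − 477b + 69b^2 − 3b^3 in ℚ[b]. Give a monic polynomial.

99 − 20b + b^2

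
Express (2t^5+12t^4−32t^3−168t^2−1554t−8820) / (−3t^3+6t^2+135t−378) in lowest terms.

(−2t^3−10t^2−42t−210)/(3t−9)

Euclidean algorithm in ℚ[t]:
  2t^5+12t^4−32t^3−168t^2−1554t−8820 = (−(2/3)t^2−(16/3)t−30)(−3t^3+6t^2+135t−378) + (480t^2+480t−20160)
  −3t^3+6t^2+135t−378 = (−(1/160)t+3/160)(480t^2+480t−20160) + (0)
Last nonzero remainder: 480t^2+480t−20160. Dividing through by 480 gives the monic gcd t^2+t−42.
Cancel t^2+t−42 from numerator and denominator to get the reduced form.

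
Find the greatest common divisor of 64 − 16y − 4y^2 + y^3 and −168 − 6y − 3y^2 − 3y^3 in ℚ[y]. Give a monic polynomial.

Euclidean algorithm in ℚ[y]:
  y^3 − 4y^2 − 16y + 64 = (−1/3)(−3y^3 − 3y^2 − 6y − 168) + (−5y^2 − 18y + 8)
  −3y^3 − 3y^2 − 6y − 168 = ((3/5)y − 39/25)(−5y^2 − 18y + 8) + (−(972/25)y − 3888/25)
  −5y^2 − 18y + 8 = ((125/972)y − 25/486)(−(972/25)y − 3888/25) + (0)
Last nonzero remainder: −(972/25)y − 3888/25. Dividing through by −972/25 gives the monic gcd y + 4.

4 + y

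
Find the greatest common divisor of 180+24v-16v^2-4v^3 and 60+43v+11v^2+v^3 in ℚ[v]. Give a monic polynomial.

By polynomial division,
  -4v^3-16v^2+24v+180 = (-4)(v^3+11v^2+43v+60) + (28v^2+196v+420)
  v^3+11v^2+43v+60 = ((1/28)v+1/7)(28v^2+196v+420) + (0)
Last nonzero remainder: 28v^2+196v+420. Dividing through by 28 gives the monic gcd v^2+7v+15.

15+7v+v^2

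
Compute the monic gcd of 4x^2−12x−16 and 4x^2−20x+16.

Apply the Euclidean algorithm:
  4x^2−12x−16 = (4x^2−20x+16) + (8x−32)
  4x^2−20x+16 = ((1/2)x−1/2)(8x−32) + (0)
Last nonzero remainder: 8x−32. Dividing through by 8 gives the monic gcd x−4.

x−4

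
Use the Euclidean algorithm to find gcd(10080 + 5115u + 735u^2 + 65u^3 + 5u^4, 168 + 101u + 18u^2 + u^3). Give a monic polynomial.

21 + 10u + u^2

Repeated division with remainder:
  5u^4 + 65u^3 + 735u^2 + 5115u + 10080 = (5u − 25)(u^3 + 18u^2 + 101u + 168) + (680u^2 + 6800u + 14280)
  u^3 + 18u^2 + 101u + 168 = ((1/680)u + 1/85)(680u^2 + 6800u + 14280) + (0)
Last nonzero remainder: 680u^2 + 6800u + 14280. Dividing through by 680 gives the monic gcd u^2 + 10u + 21.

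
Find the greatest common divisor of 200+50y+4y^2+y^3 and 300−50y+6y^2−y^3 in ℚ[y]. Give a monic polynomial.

50+y^2

Apply the Euclidean algorithm:
  y^3+4y^2+50y+200 = (−1)(−y^3+6y^2−50y+300) + (10y^2+500)
  −y^3+6y^2−50y+300 = (−(1/10)y+3/5)(10y^2+500) + (0)
Last nonzero remainder: 10y^2+500. Dividing through by 10 gives the monic gcd y^2+50.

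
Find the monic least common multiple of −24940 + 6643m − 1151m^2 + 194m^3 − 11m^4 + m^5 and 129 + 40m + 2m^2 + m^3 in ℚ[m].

−74820 − 5011m + 3190m^2 − 569m^3 + 161m^4 − 8m^5 + m^6

By polynomial division,
  m^5 − 11m^4 + 194m^3 − 1151m^2 + 6643m − 24940 = (m^2 − 13m + 180)(m^3 + 2m^2 + 40m + 129) + (−1120m^2 + 1120m − 48160)
  m^3 + 2m^2 + 40m + 129 = (−(1/1120)m − 3/1120)(−1120m^2 + 1120m − 48160) + (0)
Last nonzero remainder: −1120m^2 + 1120m − 48160. Dividing through by −1120 gives the monic gcd m^2 − m + 43.
Then lcm(f, g) = f·g / gcd(f, g); expanding and making the result monic gives the answer.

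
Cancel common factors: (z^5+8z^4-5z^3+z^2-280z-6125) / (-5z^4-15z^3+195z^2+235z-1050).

(-z^3-6z^2-18z-175)/(5z^2+5z-30)

By polynomial division,
  z^5+8z^4-5z^3+z^2-280z-6125 = (-(1/5)z-1)(-5z^4-15z^3+195z^2+235z-1050) + (19z^3+243z^2-255z-7175)
  -5z^4-15z^3+195z^2+235z-1050 = (-(5/19)z+930/361)(19z^3+243z^2-255z-7175) + (-(179820/361)z^2-(359640/361)z+6293700/361)
  19z^3+243z^2-255z-7175 = (-(6859/179820)z-14801/35964)(-(179820/361)z^2-(359640/361)z+6293700/361) + (0)
Last nonzero remainder: -(179820/361)z^2-(359640/361)z+6293700/361. Dividing through by -179820/361 gives the monic gcd z^2+2z-35.
Cancel z^2+2z-35 from numerator and denominator to get the reduced form.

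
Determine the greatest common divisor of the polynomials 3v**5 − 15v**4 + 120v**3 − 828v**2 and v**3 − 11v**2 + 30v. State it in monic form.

v**2 − 6v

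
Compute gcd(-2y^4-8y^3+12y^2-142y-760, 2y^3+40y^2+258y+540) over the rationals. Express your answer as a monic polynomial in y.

Apply the Euclidean algorithm:
  -2y^4-8y^3+12y^2-142y-760 = (-y+16)(2y^3+40y^2+258y+540) + (-370y^2-3730y-9400)
  2y^3+40y^2+258y+540 = (-(1/185)y-367/6845)(-370y^2-3730y-9400) + ((9860/1369)y+49300/1369)
  -370y^2-3730y-9400 = (-(50653/986)y-128686/493)((9860/1369)y+49300/1369) + (0)
Last nonzero remainder: (9860/1369)y+49300/1369. Dividing through by 9860/1369 gives the monic gcd y+5.

y+5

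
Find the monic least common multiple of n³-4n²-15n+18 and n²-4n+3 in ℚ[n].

n⁴-7n³-3n²+63n-54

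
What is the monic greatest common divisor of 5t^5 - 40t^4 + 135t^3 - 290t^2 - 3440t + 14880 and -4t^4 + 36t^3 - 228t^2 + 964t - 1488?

t^3 - 6t^2 + 39t - 124

Repeated division with remainder:
  5t^5 - 40t^4 + 135t^3 - 290t^2 - 3440t + 14880 = (-(5/4)t - 5/4)(-4t^4 + 36t^3 - 228t^2 + 964t - 1488) + (-105t^3 + 630t^2 - 4095t + 13020)
  -4t^4 + 36t^3 - 228t^2 + 964t - 1488 = ((4/105)t - 4/35)(-105t^3 + 630t^2 - 4095t + 13020) + (0)
Last nonzero remainder: -105t^3 + 630t^2 - 4095t + 13020. Dividing through by -105 gives the monic gcd t^3 - 6t^2 + 39t - 124.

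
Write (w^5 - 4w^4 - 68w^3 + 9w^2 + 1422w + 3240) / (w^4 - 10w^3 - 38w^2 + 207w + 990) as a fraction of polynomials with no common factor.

Apply the Euclidean algorithm:
  w^5 - 4w^4 - 68w^3 + 9w^2 + 1422w + 3240 = (w + 6)(w^4 - 10w^3 - 38w^2 + 207w + 990) + (30w^3 + 30w^2 - 810w - 2700)
  w^4 - 10w^3 - 38w^2 + 207w + 990 = ((1/30)w - 11/30)(30w^3 + 30w^2 - 810w - 2700) + (0)
Last nonzero remainder: 30w^3 + 30w^2 - 810w - 2700. Dividing through by 30 gives the monic gcd w^3 + w^2 - 27w - 90.
Cancel w^3 + w^2 - 27w - 90 from numerator and denominator to get the reduced form.

(w^2 - 5w - 36)/(w - 11)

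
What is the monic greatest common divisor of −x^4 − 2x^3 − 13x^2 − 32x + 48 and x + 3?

Repeated division with remainder:
  −x^4 − 2x^3 − 13x^2 − 32x + 48 = (−x^3 + x^2 − 16x + 16)(x + 3) + (0)
The last nonzero remainder x + 3 is already monic.

x + 3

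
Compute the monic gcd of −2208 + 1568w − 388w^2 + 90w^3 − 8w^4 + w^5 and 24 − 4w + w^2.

24 − 4w + w^2

Apply the Euclidean algorithm:
  w^5 − 8w^4 + 90w^3 − 388w^2 + 1568w − 2208 = (w^3 − 4w^2 + 50w − 92)(w^2 − 4w + 24) + (0)
The last nonzero remainder w^2 − 4w + 24 is already monic.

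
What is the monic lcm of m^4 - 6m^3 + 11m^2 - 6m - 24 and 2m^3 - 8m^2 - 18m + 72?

m^6 - 6m^5 + 2m^4 + 48m^3 - 123m^2 + 54m + 216

Apply the Euclidean algorithm:
  m^4 - 6m^3 + 11m^2 - 6m - 24 = ((1/2)m - 1)(2m^3 - 8m^2 - 18m + 72) + (12m^2 - 60m + 48)
  2m^3 - 8m^2 - 18m + 72 = ((1/6)m + 1/6)(12m^2 - 60m + 48) + (-16m + 64)
  12m^2 - 60m + 48 = (-(3/4)m + 3/4)(-16m + 64) + (0)
Last nonzero remainder: -16m + 64. Dividing through by -16 gives the monic gcd m - 4.
Then lcm(f, g) = f·g / gcd(f, g); expanding and making the result monic gives the answer.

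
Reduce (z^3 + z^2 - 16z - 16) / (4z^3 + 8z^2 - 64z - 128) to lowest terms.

(z + 1)/(4z + 8)

Apply the Euclidean algorithm:
  z^3 + z^2 - 16z - 16 = (1/4)(4z^3 + 8z^2 - 64z - 128) + (-z^2 + 16)
  4z^3 + 8z^2 - 64z - 128 = (-4z - 8)(-z^2 + 16) + (0)
Last nonzero remainder: -z^2 + 16. Dividing through by -1 gives the monic gcd z^2 - 16.
Cancel z^2 - 16 from numerator and denominator to get the reduced form.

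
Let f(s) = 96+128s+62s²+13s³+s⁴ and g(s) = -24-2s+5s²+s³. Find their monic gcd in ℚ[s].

12+7s+s²

Euclidean algorithm in ℚ[s]:
  s⁴+13s³+62s²+128s+96 = (s+8)(s³+5s²-2s-24) + (24s²+168s+288)
  s³+5s²-2s-24 = ((1/24)s-1/12)(24s²+168s+288) + (0)
Last nonzero remainder: 24s²+168s+288. Dividing through by 24 gives the monic gcd s²+7s+12.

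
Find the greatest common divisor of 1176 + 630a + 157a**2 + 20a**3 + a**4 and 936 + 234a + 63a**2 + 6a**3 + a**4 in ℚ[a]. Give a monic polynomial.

By polynomial division,
  a**4 + 20a**3 + 157a**2 + 630a + 1176 = (a**4 + 6a**3 + 63a**2 + 234a + 936) + (14a**3 + 94a**2 + 396a + 240)
  a**4 + 6a**3 + 63a**2 + 234a + 936 = ((1/14)a - 5/98)(14a**3 + 94a**2 + 396a + 240) + ((1936/49)a**2 + (11616/49)a + 46464/49)
  14a**3 + 94a**2 + 396a + 240 = ((343/968)a + 245/968)((1936/49)a**2 + (11616/49)a + 46464/49) + (0)
Last nonzero remainder: (1936/49)a**2 + (11616/49)a + 46464/49. Dividing through by 1936/49 gives the monic gcd a**2 + 6a + 24.

24 + 6a + a**2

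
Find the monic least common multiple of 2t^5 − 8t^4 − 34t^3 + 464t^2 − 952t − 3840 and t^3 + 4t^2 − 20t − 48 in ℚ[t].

t^6 − 8t^5 − t^4 + 300t^3 − 1404t^2 − 16t + 7680

Euclidean algorithm in ℚ[t]:
  2t^5 − 8t^4 − 34t^3 + 464t^2 − 952t − 3840 = (2t^2 − 16t + 70)(t^3 + 4t^2 − 20t − 48) + (−40t^2 − 320t − 480)
  t^3 + 4t^2 − 20t − 48 = (−(1/40)t + 1/10)(−40t^2 − 320t − 480) + (0)
Last nonzero remainder: −40t^2 − 320t − 480. Dividing through by −40 gives the monic gcd t^2 + 8t + 12.
Then lcm(f, g) = f·g / gcd(f, g); expanding and making the result monic gives the answer.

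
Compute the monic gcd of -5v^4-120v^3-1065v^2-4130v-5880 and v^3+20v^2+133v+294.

Repeated division with remainder:
  -5v^4-120v^3-1065v^2-4130v-5880 = (-5v-20)(v^3+20v^2+133v+294) + (0)
The last nonzero remainder v^3+20v^2+133v+294 is already monic.

v^3+20v^2+133v+294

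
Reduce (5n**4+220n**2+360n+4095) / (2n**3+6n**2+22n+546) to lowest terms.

(5n**2+20n+105)/(2n+14)

Apply the Euclidean algorithm:
  5n**4+220n**2+360n+4095 = ((5/2)n-15/2)(2n**3+6n**2+22n+546) + (210n**2-840n+8190)
  2n**3+6n**2+22n+546 = ((1/105)n+1/15)(210n**2-840n+8190) + (0)
Last nonzero remainder: 210n**2-840n+8190. Dividing through by 210 gives the monic gcd n**2-4n+39.
Cancel n**2-4n+39 from numerator and denominator to get the reduced form.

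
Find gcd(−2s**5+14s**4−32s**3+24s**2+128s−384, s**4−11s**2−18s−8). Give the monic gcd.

s**2−2s−8

By polynomial division,
  −2s**5+14s**4−32s**3+24s**2+128s−384 = (−2s+14)(s**4−11s**2−18s−8) + (−54s**3+142s**2+364s−272)
  s**4−11s**2−18s−8 = (−(1/54)s−71/1458)(−54s**3+142s**2+364s−272) + ((1936/729)s**2−(3872/729)s−15488/729)
  −54s**3+142s**2+364s−272 = (−(19683/968)s+12393/968)((1936/729)s**2−(3872/729)s−15488/729) + (0)
Last nonzero remainder: (1936/729)s**2−(3872/729)s−15488/729. Dividing through by 1936/729 gives the monic gcd s**2−2s−8.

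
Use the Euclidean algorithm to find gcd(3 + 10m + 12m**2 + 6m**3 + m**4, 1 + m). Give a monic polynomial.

1 + m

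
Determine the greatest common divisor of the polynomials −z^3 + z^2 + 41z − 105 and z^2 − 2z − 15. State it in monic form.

z − 5

Repeated division with remainder:
  −z^3 + z^2 + 41z − 105 = (−z − 1)(z^2 − 2z − 15) + (24z − 120)
  z^2 − 2z − 15 = ((1/24)z + 1/8)(24z − 120) + (0)
Last nonzero remainder: 24z − 120. Dividing through by 24 gives the monic gcd z − 5.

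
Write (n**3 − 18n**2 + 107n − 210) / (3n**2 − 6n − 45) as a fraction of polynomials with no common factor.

(n**2 − 13n + 42)/(3n + 9)

By polynomial division,
  n**3 − 18n**2 + 107n − 210 = ((1/3)n − 16/3)(3n**2 − 6n − 45) + (90n − 450)
  3n**2 − 6n − 45 = ((1/30)n + 1/10)(90n − 450) + (0)
Last nonzero remainder: 90n − 450. Dividing through by 90 gives the monic gcd n − 5.
Cancel n − 5 from numerator and denominator to get the reduced form.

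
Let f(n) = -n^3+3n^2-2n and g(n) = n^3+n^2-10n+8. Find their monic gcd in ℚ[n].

Euclidean algorithm in ℚ[n]:
  -n^3+3n^2-2n = (-1)(n^3+n^2-10n+8) + (4n^2-12n+8)
  n^3+n^2-10n+8 = ((1/4)n+1)(4n^2-12n+8) + (0)
Last nonzero remainder: 4n^2-12n+8. Dividing through by 4 gives the monic gcd n^2-3n+2.

n^2-3n+2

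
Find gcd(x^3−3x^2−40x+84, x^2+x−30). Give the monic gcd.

x+6

Apply the Euclidean algorithm:
  x^3−3x^2−40x+84 = (x−4)(x^2+x−30) + (−6x−36)
  x^2+x−30 = (−(1/6)x+5/6)(−6x−36) + (0)
Last nonzero remainder: −6x−36. Dividing through by −6 gives the monic gcd x+6.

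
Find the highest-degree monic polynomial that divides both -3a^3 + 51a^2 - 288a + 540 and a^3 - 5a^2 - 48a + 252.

Apply the Euclidean algorithm:
  -3a^3 + 51a^2 - 288a + 540 = (-3)(a^3 - 5a^2 - 48a + 252) + (36a^2 - 432a + 1296)
  a^3 - 5a^2 - 48a + 252 = ((1/36)a + 7/36)(36a^2 - 432a + 1296) + (0)
Last nonzero remainder: 36a^2 - 432a + 1296. Dividing through by 36 gives the monic gcd a^2 - 12a + 36.

a^2 - 12a + 36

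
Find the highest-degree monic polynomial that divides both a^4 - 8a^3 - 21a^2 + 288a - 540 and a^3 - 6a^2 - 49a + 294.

a - 6

Apply the Euclidean algorithm:
  a^4 - 8a^3 - 21a^2 + 288a - 540 = (a - 2)(a^3 - 6a^2 - 49a + 294) + (16a^2 - 104a + 48)
  a^3 - 6a^2 - 49a + 294 = ((1/16)a + 1/32)(16a^2 - 104a + 48) + (-(195/4)a + 585/2)
  16a^2 - 104a + 48 = (-(64/195)a + 32/195)(-(195/4)a + 585/2) + (0)
Last nonzero remainder: -(195/4)a + 585/2. Dividing through by -195/4 gives the monic gcd a - 6.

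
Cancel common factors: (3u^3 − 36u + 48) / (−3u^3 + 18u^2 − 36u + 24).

Euclidean algorithm in ℚ[u]:
  3u^3 − 36u + 48 = (−1)(−3u^3 + 18u^2 − 36u + 24) + (18u^2 − 72u + 72)
  −3u^3 + 18u^2 − 36u + 24 = (−(1/6)u + 1/3)(18u^2 − 72u + 72) + (0)
Last nonzero remainder: 18u^2 − 72u + 72. Dividing through by 18 gives the monic gcd u^2 − 4u + 4.
Cancel u^2 − 4u + 4 from numerator and denominator to get the reduced form.

(−u − 4)/(u − 2)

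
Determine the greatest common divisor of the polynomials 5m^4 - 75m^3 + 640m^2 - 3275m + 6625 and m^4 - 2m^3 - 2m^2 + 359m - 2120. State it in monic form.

Repeated division with remainder:
  5m^4 - 75m^3 + 640m^2 - 3275m + 6625 = (5)(m^4 - 2m^3 - 2m^2 + 359m - 2120) + (-65m^3 + 650m^2 - 5070m + 17225)
  m^4 - 2m^3 - 2m^2 + 359m - 2120 = (-(1/65)m - 8/65)(-65m^3 + 650m^2 - 5070m + 17225) + (0)
Last nonzero remainder: -65m^3 + 650m^2 - 5070m + 17225. Dividing through by -65 gives the monic gcd m^3 - 10m^2 + 78m - 265.

m^3 - 10m^2 + 78m - 265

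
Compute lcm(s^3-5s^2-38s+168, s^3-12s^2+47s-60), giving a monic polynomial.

s^5-13s^4+17s^3+397s^2-1914s+2520

Apply the Euclidean algorithm:
  s^3-5s^2-38s+168 = (s^3-12s^2+47s-60) + (7s^2-85s+228)
  s^3-12s^2+47s-60 = ((1/7)s+1/49)(7s^2-85s+228) + ((792/49)s-3168/49)
  7s^2-85s+228 = ((343/792)s-931/264)((792/49)s-3168/49) + (0)
Last nonzero remainder: (792/49)s-3168/49. Dividing through by 792/49 gives the monic gcd s-4.
Then lcm(f, g) = f·g / gcd(f, g); expanding and making the result monic gives the answer.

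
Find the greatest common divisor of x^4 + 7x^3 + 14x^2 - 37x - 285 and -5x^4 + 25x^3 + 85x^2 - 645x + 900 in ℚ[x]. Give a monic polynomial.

x^2 + 2x - 15

Repeated division with remainder:
  x^4 + 7x^3 + 14x^2 - 37x - 285 = (-1/5)(-5x^4 + 25x^3 + 85x^2 - 645x + 900) + (12x^3 + 31x^2 - 166x - 105)
  -5x^4 + 25x^3 + 85x^2 - 645x + 900 = (-(5/12)x + 455/144)(12x^3 + 31x^2 - 166x - 105) + (-(11825/144)x^2 - (11825/72)x + 59125/48)
  12x^3 + 31x^2 - 166x - 105 = (-(1728/11825)x - 1008/11825)(-(11825/144)x^2 - (11825/72)x + 59125/48) + (0)
Last nonzero remainder: -(11825/144)x^2 - (11825/72)x + 59125/48. Dividing through by -11825/144 gives the monic gcd x^2 + 2x - 15.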